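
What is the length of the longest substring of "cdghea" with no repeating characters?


Input: "cdghea"
Sliding window (track last position of each char):
  Position 0 ('c'): window [0,0] length 1 -- new best
  Position 1 ('d'): window [0,1] length 2 -- new best
  Position 2 ('g'): window [0,2] length 3 -- new best
  Position 3 ('h'): window [0,3] length 4 -- new best
  Position 4 ('e'): window [0,4] length 5 -- new best
  Position 5 ('a'): window [0,5] length 6 -- new best
Longest substring with no repeats: "cdghea" with length 6

6


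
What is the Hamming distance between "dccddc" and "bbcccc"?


Comparing "dccddc" and "bbcccc" position by position:
  Position 0: 'd' vs 'b' => differ
  Position 1: 'c' vs 'b' => differ
  Position 2: 'c' vs 'c' => same
  Position 3: 'd' vs 'c' => differ
  Position 4: 'd' vs 'c' => differ
  Position 5: 'c' vs 'c' => same
Total differences (Hamming distance): 4

4


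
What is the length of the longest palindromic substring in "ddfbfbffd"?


Input: "ddfbfbffd"
Checking substrings for palindromes:
  [2:7] "fbfbf" (len 5) => palindrome
  [2:5] "fbf" (len 3) => palindrome
  [3:6] "bfb" (len 3) => palindrome
  [4:7] "fbf" (len 3) => palindrome
  [0:2] "dd" (len 2) => palindrome
  [6:8] "ff" (len 2) => palindrome
Longest palindromic substring: "fbfbf" with length 5

5


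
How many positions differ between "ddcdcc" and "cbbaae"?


Comparing "ddcdcc" and "cbbaae" position by position:
  Position 0: 'd' vs 'c' => DIFFER
  Position 1: 'd' vs 'b' => DIFFER
  Position 2: 'c' vs 'b' => DIFFER
  Position 3: 'd' vs 'a' => DIFFER
  Position 4: 'c' vs 'a' => DIFFER
  Position 5: 'c' vs 'e' => DIFFER
Positions that differ: 6

6


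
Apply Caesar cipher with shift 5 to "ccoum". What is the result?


Caesar cipher: shift "ccoum" by 5
  'c' (pos 2) + 5 = pos 7 = 'h'
  'c' (pos 2) + 5 = pos 7 = 'h'
  'o' (pos 14) + 5 = pos 19 = 't'
  'u' (pos 20) + 5 = pos 25 = 'z'
  'm' (pos 12) + 5 = pos 17 = 'r'
Result: hhtzr

hhtzr


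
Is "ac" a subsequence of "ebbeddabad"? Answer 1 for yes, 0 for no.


Check if "ac" is a subsequence of "ebbeddabad"
Greedy scan:
  Position 0 ('e'): no match needed
  Position 1 ('b'): no match needed
  Position 2 ('b'): no match needed
  Position 3 ('e'): no match needed
  Position 4 ('d'): no match needed
  Position 5 ('d'): no match needed
  Position 6 ('a'): matches sub[0] = 'a'
  Position 7 ('b'): no match needed
  Position 8 ('a'): no match needed
  Position 9 ('d'): no match needed
Only matched 1/2 characters => not a subsequence

0


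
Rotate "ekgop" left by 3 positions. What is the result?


Input: "ekgop", rotate left by 3
First 3 characters: "ekg"
Remaining characters: "op"
Concatenate remaining + first: "op" + "ekg" = "opekg"

opekg


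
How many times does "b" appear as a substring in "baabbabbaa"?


Searching for "b" in "baabbabbaa"
Scanning each position:
  Position 0: "b" => MATCH
  Position 1: "a" => no
  Position 2: "a" => no
  Position 3: "b" => MATCH
  Position 4: "b" => MATCH
  Position 5: "a" => no
  Position 6: "b" => MATCH
  Position 7: "b" => MATCH
  Position 8: "a" => no
  Position 9: "a" => no
Total occurrences: 5

5


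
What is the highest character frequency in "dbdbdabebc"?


Input: dbdbdabebc
Character counts:
  'a': 1
  'b': 4
  'c': 1
  'd': 3
  'e': 1
Maximum frequency: 4

4


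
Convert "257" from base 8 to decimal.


Input: "257" in base 8
Positional expansion:
  Digit '2' (value 2) x 8^2 = 128
  Digit '5' (value 5) x 8^1 = 40
  Digit '7' (value 7) x 8^0 = 7
Sum = 175

175


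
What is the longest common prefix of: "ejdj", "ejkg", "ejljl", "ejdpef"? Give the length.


Words: ejdj, ejkg, ejljl, ejdpef
  Position 0: all 'e' => match
  Position 1: all 'j' => match
  Position 2: ('d', 'k', 'l', 'd') => mismatch, stop
LCP = "ej" (length 2)

2


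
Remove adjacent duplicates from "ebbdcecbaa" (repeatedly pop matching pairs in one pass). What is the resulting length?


Input: ebbdcecbaa
Stack-based adjacent duplicate removal:
  Read 'e': push. Stack: e
  Read 'b': push. Stack: eb
  Read 'b': matches stack top 'b' => pop. Stack: e
  Read 'd': push. Stack: ed
  Read 'c': push. Stack: edc
  Read 'e': push. Stack: edce
  Read 'c': push. Stack: edcec
  Read 'b': push. Stack: edcecb
  Read 'a': push. Stack: edcecba
  Read 'a': matches stack top 'a' => pop. Stack: edcecb
Final stack: "edcecb" (length 6)

6


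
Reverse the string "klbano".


Input: klbano
Reading characters right to left:
  Position 5: 'o'
  Position 4: 'n'
  Position 3: 'a'
  Position 2: 'b'
  Position 1: 'l'
  Position 0: 'k'
Reversed: onablk

onablk


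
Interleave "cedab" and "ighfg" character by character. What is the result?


Interleaving "cedab" and "ighfg":
  Position 0: 'c' from first, 'i' from second => "ci"
  Position 1: 'e' from first, 'g' from second => "eg"
  Position 2: 'd' from first, 'h' from second => "dh"
  Position 3: 'a' from first, 'f' from second => "af"
  Position 4: 'b' from first, 'g' from second => "bg"
Result: ciegdhafbg

ciegdhafbg


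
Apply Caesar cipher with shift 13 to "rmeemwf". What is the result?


Caesar cipher: shift "rmeemwf" by 13
  'r' (pos 17) + 13 = pos 4 = 'e'
  'm' (pos 12) + 13 = pos 25 = 'z'
  'e' (pos 4) + 13 = pos 17 = 'r'
  'e' (pos 4) + 13 = pos 17 = 'r'
  'm' (pos 12) + 13 = pos 25 = 'z'
  'w' (pos 22) + 13 = pos 9 = 'j'
  'f' (pos 5) + 13 = pos 18 = 's'
Result: ezrrzjs

ezrrzjs


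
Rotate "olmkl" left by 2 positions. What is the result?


Input: "olmkl", rotate left by 2
First 2 characters: "ol"
Remaining characters: "mkl"
Concatenate remaining + first: "mkl" + "ol" = "mklol"

mklol


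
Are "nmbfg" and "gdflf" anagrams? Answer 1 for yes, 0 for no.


Strings: "nmbfg", "gdflf"
Sorted first:  bfgmn
Sorted second: dffgl
Differ at position 0: 'b' vs 'd' => not anagrams

0


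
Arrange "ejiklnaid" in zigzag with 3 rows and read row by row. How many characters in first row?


Zigzag "ejiklnaid" into 3 rows:
Placing characters:
  'e' => row 0
  'j' => row 1
  'i' => row 2
  'k' => row 1
  'l' => row 0
  'n' => row 1
  'a' => row 2
  'i' => row 1
  'd' => row 0
Rows:
  Row 0: "eld"
  Row 1: "jkni"
  Row 2: "ia"
First row length: 3

3


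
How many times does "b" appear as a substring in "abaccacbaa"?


Searching for "b" in "abaccacbaa"
Scanning each position:
  Position 0: "a" => no
  Position 1: "b" => MATCH
  Position 2: "a" => no
  Position 3: "c" => no
  Position 4: "c" => no
  Position 5: "a" => no
  Position 6: "c" => no
  Position 7: "b" => MATCH
  Position 8: "a" => no
  Position 9: "a" => no
Total occurrences: 2

2


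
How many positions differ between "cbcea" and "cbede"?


Comparing "cbcea" and "cbede" position by position:
  Position 0: 'c' vs 'c' => same
  Position 1: 'b' vs 'b' => same
  Position 2: 'c' vs 'e' => DIFFER
  Position 3: 'e' vs 'd' => DIFFER
  Position 4: 'a' vs 'e' => DIFFER
Positions that differ: 3

3


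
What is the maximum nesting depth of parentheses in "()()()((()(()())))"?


Input: "()()()((()(()())))"
Tracking depth:
  Position 0 '(': depth becomes 1
  Position 1 ')': depth becomes 0
  Position 2 '(': depth becomes 1
  Position 3 ')': depth becomes 0
  Position 4 '(': depth becomes 1
  Position 5 ')': depth becomes 0
  Position 6 '(': depth becomes 1
  Position 7 '(': depth becomes 2
  Position 8 '(': depth becomes 3
  Position 9 ')': depth becomes 2
  Position 10 '(': depth becomes 3
  Position 11 '(': depth becomes 4
  Position 12 ')': depth becomes 3
  Position 13 '(': depth becomes 4
  Position 14 ')': depth becomes 3
  Position 15 ')': depth becomes 2
  Position 16 ')': depth becomes 1
  Position 17 ')': depth becomes 0
Maximum depth reached: 4

4


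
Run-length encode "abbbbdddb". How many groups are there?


Input: abbbbdddb
Scanning for consecutive runs:
  Group 1: 'a' x 1 (positions 0-0)
  Group 2: 'b' x 4 (positions 1-4)
  Group 3: 'd' x 3 (positions 5-7)
  Group 4: 'b' x 1 (positions 8-8)
Total groups: 4

4


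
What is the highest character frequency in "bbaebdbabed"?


Input: bbaebdbabed
Character counts:
  'a': 2
  'b': 5
  'd': 2
  'e': 2
Maximum frequency: 5

5


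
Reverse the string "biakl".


Input: biakl
Reading characters right to left:
  Position 4: 'l'
  Position 3: 'k'
  Position 2: 'a'
  Position 1: 'i'
  Position 0: 'b'
Reversed: lkaib

lkaib


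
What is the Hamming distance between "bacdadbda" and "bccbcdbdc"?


Comparing "bacdadbda" and "bccbcdbdc" position by position:
  Position 0: 'b' vs 'b' => same
  Position 1: 'a' vs 'c' => differ
  Position 2: 'c' vs 'c' => same
  Position 3: 'd' vs 'b' => differ
  Position 4: 'a' vs 'c' => differ
  Position 5: 'd' vs 'd' => same
  Position 6: 'b' vs 'b' => same
  Position 7: 'd' vs 'd' => same
  Position 8: 'a' vs 'c' => differ
Total differences (Hamming distance): 4

4


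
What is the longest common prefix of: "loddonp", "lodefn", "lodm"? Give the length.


Words: loddonp, lodefn, lodm
  Position 0: all 'l' => match
  Position 1: all 'o' => match
  Position 2: all 'd' => match
  Position 3: ('d', 'e', 'm') => mismatch, stop
LCP = "lod" (length 3)

3


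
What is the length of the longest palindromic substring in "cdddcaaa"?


Input: "cdddcaaa"
Checking substrings for palindromes:
  [0:5] "cdddc" (len 5) => palindrome
  [1:4] "ddd" (len 3) => palindrome
  [5:8] "aaa" (len 3) => palindrome
  [1:3] "dd" (len 2) => palindrome
  [2:4] "dd" (len 2) => palindrome
  [5:7] "aa" (len 2) => palindrome
Longest palindromic substring: "cdddc" with length 5

5


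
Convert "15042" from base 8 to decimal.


Input: "15042" in base 8
Positional expansion:
  Digit '1' (value 1) x 8^4 = 4096
  Digit '5' (value 5) x 8^3 = 2560
  Digit '0' (value 0) x 8^2 = 0
  Digit '4' (value 4) x 8^1 = 32
  Digit '2' (value 2) x 8^0 = 2
Sum = 6690

6690


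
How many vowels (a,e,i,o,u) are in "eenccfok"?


Input: eenccfok
Checking each character:
  'e' at position 0: vowel (running total: 1)
  'e' at position 1: vowel (running total: 2)
  'n' at position 2: consonant
  'c' at position 3: consonant
  'c' at position 4: consonant
  'f' at position 5: consonant
  'o' at position 6: vowel (running total: 3)
  'k' at position 7: consonant
Total vowels: 3

3


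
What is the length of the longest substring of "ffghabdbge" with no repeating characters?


Input: "ffghabdbge"
Sliding window (track last position of each char):
  Position 0 ('f'): window [0,0] length 1 -- new best
  Position 1 ('f'): repeat (last at 0), move window start to 1
  Position 1 ('f'): window [1,1] length 1
  Position 2 ('g'): window [1,2] length 2 -- new best
  Position 3 ('h'): window [1,3] length 3 -- new best
  Position 4 ('a'): window [1,4] length 4 -- new best
  Position 5 ('b'): window [1,5] length 5 -- new best
  Position 6 ('d'): window [1,6] length 6 -- new best
  Position 7 ('b'): repeat (last at 5), move window start to 6
  Position 7 ('b'): window [6,7] length 2
  Position 8 ('g'): window [6,8] length 3
  Position 9 ('e'): window [6,9] length 4
Longest substring with no repeats: "fghabd" with length 6

6


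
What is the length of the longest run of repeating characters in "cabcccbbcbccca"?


Input: "cabcccbbcbccca"
Scanning for longest run:
  Position 1 ('a'): new char, reset run to 1
  Position 2 ('b'): new char, reset run to 1
  Position 3 ('c'): new char, reset run to 1
  Position 4 ('c'): continues run of 'c', length=2
  Position 5 ('c'): continues run of 'c', length=3
  Position 6 ('b'): new char, reset run to 1
  Position 7 ('b'): continues run of 'b', length=2
  Position 8 ('c'): new char, reset run to 1
  Position 9 ('b'): new char, reset run to 1
  Position 10 ('c'): new char, reset run to 1
  Position 11 ('c'): continues run of 'c', length=2
  Position 12 ('c'): continues run of 'c', length=3
  Position 13 ('a'): new char, reset run to 1
Longest run: 'c' with length 3

3


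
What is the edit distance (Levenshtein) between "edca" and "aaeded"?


Computing edit distance: "edca" -> "aaeded"
DP table:
           a    a    e    d    e    d
      0    1    2    3    4    5    6
  e   1    1    2    2    3    4    5
  d   2    2    2    3    2    3    4
  c   3    3    3    3    3    3    4
  a   4    3    3    4    4    4    4
Edit distance = dp[4][6] = 4

4


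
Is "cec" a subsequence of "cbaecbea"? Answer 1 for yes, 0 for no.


Check if "cec" is a subsequence of "cbaecbea"
Greedy scan:
  Position 0 ('c'): matches sub[0] = 'c'
  Position 1 ('b'): no match needed
  Position 2 ('a'): no match needed
  Position 3 ('e'): matches sub[1] = 'e'
  Position 4 ('c'): matches sub[2] = 'c'
  Position 5 ('b'): no match needed
  Position 6 ('e'): no match needed
  Position 7 ('a'): no match needed
All 3 characters matched => is a subsequence

1


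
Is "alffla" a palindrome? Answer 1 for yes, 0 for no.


Input: alffla
Reversed: alffla
  Compare pos 0 ('a') with pos 5 ('a'): match
  Compare pos 1 ('l') with pos 4 ('l'): match
  Compare pos 2 ('f') with pos 3 ('f'): match
Result: palindrome

1


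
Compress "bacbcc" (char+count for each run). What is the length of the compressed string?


Input: bacbcc
Runs:
  'b' x 1 => "b1"
  'a' x 1 => "a1"
  'c' x 1 => "c1"
  'b' x 1 => "b1"
  'c' x 2 => "c2"
Compressed: "b1a1c1b1c2"
Compressed length: 10

10


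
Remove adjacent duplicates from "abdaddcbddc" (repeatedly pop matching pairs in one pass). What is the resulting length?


Input: abdaddcbddc
Stack-based adjacent duplicate removal:
  Read 'a': push. Stack: a
  Read 'b': push. Stack: ab
  Read 'd': push. Stack: abd
  Read 'a': push. Stack: abda
  Read 'd': push. Stack: abdad
  Read 'd': matches stack top 'd' => pop. Stack: abda
  Read 'c': push. Stack: abdac
  Read 'b': push. Stack: abdacb
  Read 'd': push. Stack: abdacbd
  Read 'd': matches stack top 'd' => pop. Stack: abdacb
  Read 'c': push. Stack: abdacbc
Final stack: "abdacbc" (length 7)

7


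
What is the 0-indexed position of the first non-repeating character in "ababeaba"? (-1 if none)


Input: ababeaba
Character frequencies:
  'a': 4
  'b': 3
  'e': 1
Scanning left to right for freq == 1:
  Position 0 ('a'): freq=4, skip
  Position 1 ('b'): freq=3, skip
  Position 2 ('a'): freq=4, skip
  Position 3 ('b'): freq=3, skip
  Position 4 ('e'): unique! => answer = 4

4


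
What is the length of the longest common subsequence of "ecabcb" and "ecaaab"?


LCS of "ecabcb" and "ecaaab"
DP table:
           e    c    a    a    a    b
      0    0    0    0    0    0    0
  e   0    1    1    1    1    1    1
  c   0    1    2    2    2    2    2
  a   0    1    2    3    3    3    3
  b   0    1    2    3    3    3    4
  c   0    1    2    3    3    3    4
  b   0    1    2    3    3    3    4
LCS length = dp[6][6] = 4

4


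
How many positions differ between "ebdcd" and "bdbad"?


Comparing "ebdcd" and "bdbad" position by position:
  Position 0: 'e' vs 'b' => DIFFER
  Position 1: 'b' vs 'd' => DIFFER
  Position 2: 'd' vs 'b' => DIFFER
  Position 3: 'c' vs 'a' => DIFFER
  Position 4: 'd' vs 'd' => same
Positions that differ: 4

4


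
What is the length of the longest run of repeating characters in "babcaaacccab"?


Input: "babcaaacccab"
Scanning for longest run:
  Position 1 ('a'): new char, reset run to 1
  Position 2 ('b'): new char, reset run to 1
  Position 3 ('c'): new char, reset run to 1
  Position 4 ('a'): new char, reset run to 1
  Position 5 ('a'): continues run of 'a', length=2
  Position 6 ('a'): continues run of 'a', length=3
  Position 7 ('c'): new char, reset run to 1
  Position 8 ('c'): continues run of 'c', length=2
  Position 9 ('c'): continues run of 'c', length=3
  Position 10 ('a'): new char, reset run to 1
  Position 11 ('b'): new char, reset run to 1
Longest run: 'a' with length 3

3


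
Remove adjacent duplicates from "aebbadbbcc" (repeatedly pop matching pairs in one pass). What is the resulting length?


Input: aebbadbbcc
Stack-based adjacent duplicate removal:
  Read 'a': push. Stack: a
  Read 'e': push. Stack: ae
  Read 'b': push. Stack: aeb
  Read 'b': matches stack top 'b' => pop. Stack: ae
  Read 'a': push. Stack: aea
  Read 'd': push. Stack: aead
  Read 'b': push. Stack: aeadb
  Read 'b': matches stack top 'b' => pop. Stack: aead
  Read 'c': push. Stack: aeadc
  Read 'c': matches stack top 'c' => pop. Stack: aead
Final stack: "aead" (length 4)

4


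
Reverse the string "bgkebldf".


Input: bgkebldf
Reading characters right to left:
  Position 7: 'f'
  Position 6: 'd'
  Position 5: 'l'
  Position 4: 'b'
  Position 3: 'e'
  Position 2: 'k'
  Position 1: 'g'
  Position 0: 'b'
Reversed: fdlbekgb

fdlbekgb


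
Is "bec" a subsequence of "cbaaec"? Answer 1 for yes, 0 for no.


Check if "bec" is a subsequence of "cbaaec"
Greedy scan:
  Position 0 ('c'): no match needed
  Position 1 ('b'): matches sub[0] = 'b'
  Position 2 ('a'): no match needed
  Position 3 ('a'): no match needed
  Position 4 ('e'): matches sub[1] = 'e'
  Position 5 ('c'): matches sub[2] = 'c'
All 3 characters matched => is a subsequence

1


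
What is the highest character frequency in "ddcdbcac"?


Input: ddcdbcac
Character counts:
  'a': 1
  'b': 1
  'c': 3
  'd': 3
Maximum frequency: 3

3


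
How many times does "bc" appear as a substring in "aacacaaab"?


Searching for "bc" in "aacacaaab"
Scanning each position:
  Position 0: "aa" => no
  Position 1: "ac" => no
  Position 2: "ca" => no
  Position 3: "ac" => no
  Position 4: "ca" => no
  Position 5: "aa" => no
  Position 6: "aa" => no
  Position 7: "ab" => no
Total occurrences: 0

0


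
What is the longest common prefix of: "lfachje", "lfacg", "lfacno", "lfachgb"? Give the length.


Words: lfachje, lfacg, lfacno, lfachgb
  Position 0: all 'l' => match
  Position 1: all 'f' => match
  Position 2: all 'a' => match
  Position 3: all 'c' => match
  Position 4: ('h', 'g', 'n', 'h') => mismatch, stop
LCP = "lfac" (length 4)

4


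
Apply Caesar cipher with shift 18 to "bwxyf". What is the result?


Caesar cipher: shift "bwxyf" by 18
  'b' (pos 1) + 18 = pos 19 = 't'
  'w' (pos 22) + 18 = pos 14 = 'o'
  'x' (pos 23) + 18 = pos 15 = 'p'
  'y' (pos 24) + 18 = pos 16 = 'q'
  'f' (pos 5) + 18 = pos 23 = 'x'
Result: topqx

topqx


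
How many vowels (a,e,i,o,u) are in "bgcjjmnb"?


Input: bgcjjmnb
Checking each character:
  'b' at position 0: consonant
  'g' at position 1: consonant
  'c' at position 2: consonant
  'j' at position 3: consonant
  'j' at position 4: consonant
  'm' at position 5: consonant
  'n' at position 6: consonant
  'b' at position 7: consonant
Total vowels: 0

0


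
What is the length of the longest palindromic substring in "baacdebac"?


Input: "baacdebac"
Checking substrings for palindromes:
  [1:3] "aa" (len 2) => palindrome
Longest palindromic substring: "aa" with length 2

2


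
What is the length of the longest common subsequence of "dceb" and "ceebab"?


LCS of "dceb" and "ceebab"
DP table:
           c    e    e    b    a    b
      0    0    0    0    0    0    0
  d   0    0    0    0    0    0    0
  c   0    1    1    1    1    1    1
  e   0    1    2    2    2    2    2
  b   0    1    2    2    3    3    3
LCS length = dp[4][6] = 3

3


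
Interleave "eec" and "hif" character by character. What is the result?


Interleaving "eec" and "hif":
  Position 0: 'e' from first, 'h' from second => "eh"
  Position 1: 'e' from first, 'i' from second => "ei"
  Position 2: 'c' from first, 'f' from second => "cf"
Result: eheicf

eheicf


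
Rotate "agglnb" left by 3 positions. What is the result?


Input: "agglnb", rotate left by 3
First 3 characters: "agg"
Remaining characters: "lnb"
Concatenate remaining + first: "lnb" + "agg" = "lnbagg"

lnbagg


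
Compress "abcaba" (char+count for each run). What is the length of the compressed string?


Input: abcaba
Runs:
  'a' x 1 => "a1"
  'b' x 1 => "b1"
  'c' x 1 => "c1"
  'a' x 1 => "a1"
  'b' x 1 => "b1"
  'a' x 1 => "a1"
Compressed: "a1b1c1a1b1a1"
Compressed length: 12

12


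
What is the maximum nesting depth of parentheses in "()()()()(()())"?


Input: "()()()()(()())"
Tracking depth:
  Position 0 '(': depth becomes 1
  Position 1 ')': depth becomes 0
  Position 2 '(': depth becomes 1
  Position 3 ')': depth becomes 0
  Position 4 '(': depth becomes 1
  Position 5 ')': depth becomes 0
  Position 6 '(': depth becomes 1
  Position 7 ')': depth becomes 0
  Position 8 '(': depth becomes 1
  Position 9 '(': depth becomes 2
  Position 10 ')': depth becomes 1
  Position 11 '(': depth becomes 2
  Position 12 ')': depth becomes 1
  Position 13 ')': depth becomes 0
Maximum depth reached: 2

2


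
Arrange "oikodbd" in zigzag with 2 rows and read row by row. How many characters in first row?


Zigzag "oikodbd" into 2 rows:
Placing characters:
  'o' => row 0
  'i' => row 1
  'k' => row 0
  'o' => row 1
  'd' => row 0
  'b' => row 1
  'd' => row 0
Rows:
  Row 0: "okdd"
  Row 1: "iob"
First row length: 4

4


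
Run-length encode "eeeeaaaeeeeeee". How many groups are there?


Input: eeeeaaaeeeeeee
Scanning for consecutive runs:
  Group 1: 'e' x 4 (positions 0-3)
  Group 2: 'a' x 3 (positions 4-6)
  Group 3: 'e' x 7 (positions 7-13)
Total groups: 3

3


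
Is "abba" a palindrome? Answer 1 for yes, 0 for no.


Input: abba
Reversed: abba
  Compare pos 0 ('a') with pos 3 ('a'): match
  Compare pos 1 ('b') with pos 2 ('b'): match
Result: palindrome

1


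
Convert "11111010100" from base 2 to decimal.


Input: "11111010100" in base 2
Positional expansion:
  Digit '1' (value 1) x 2^10 = 1024
  Digit '1' (value 1) x 2^9 = 512
  Digit '1' (value 1) x 2^8 = 256
  Digit '1' (value 1) x 2^7 = 128
  Digit '1' (value 1) x 2^6 = 64
  Digit '0' (value 0) x 2^5 = 0
  Digit '1' (value 1) x 2^4 = 16
  Digit '0' (value 0) x 2^3 = 0
  Digit '1' (value 1) x 2^2 = 4
  Digit '0' (value 0) x 2^1 = 0
  Digit '0' (value 0) x 2^0 = 0
Sum = 2004

2004


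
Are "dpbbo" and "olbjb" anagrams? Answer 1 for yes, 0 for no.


Strings: "dpbbo", "olbjb"
Sorted first:  bbdop
Sorted second: bbjlo
Differ at position 2: 'd' vs 'j' => not anagrams

0


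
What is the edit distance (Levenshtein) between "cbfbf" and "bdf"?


Computing edit distance: "cbfbf" -> "bdf"
DP table:
           b    d    f
      0    1    2    3
  c   1    1    2    3
  b   2    1    2    3
  f   3    2    2    2
  b   4    3    3    3
  f   5    4    4    3
Edit distance = dp[5][3] = 3

3


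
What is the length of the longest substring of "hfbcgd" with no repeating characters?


Input: "hfbcgd"
Sliding window (track last position of each char):
  Position 0 ('h'): window [0,0] length 1 -- new best
  Position 1 ('f'): window [0,1] length 2 -- new best
  Position 2 ('b'): window [0,2] length 3 -- new best
  Position 3 ('c'): window [0,3] length 4 -- new best
  Position 4 ('g'): window [0,4] length 5 -- new best
  Position 5 ('d'): window [0,5] length 6 -- new best
Longest substring with no repeats: "hfbcgd" with length 6

6


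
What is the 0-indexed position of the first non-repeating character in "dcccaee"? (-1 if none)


Input: dcccaee
Character frequencies:
  'a': 1
  'c': 3
  'd': 1
  'e': 2
Scanning left to right for freq == 1:
  Position 0 ('d'): unique! => answer = 0

0


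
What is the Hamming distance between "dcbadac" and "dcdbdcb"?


Comparing "dcbadac" and "dcdbdcb" position by position:
  Position 0: 'd' vs 'd' => same
  Position 1: 'c' vs 'c' => same
  Position 2: 'b' vs 'd' => differ
  Position 3: 'a' vs 'b' => differ
  Position 4: 'd' vs 'd' => same
  Position 5: 'a' vs 'c' => differ
  Position 6: 'c' vs 'b' => differ
Total differences (Hamming distance): 4

4


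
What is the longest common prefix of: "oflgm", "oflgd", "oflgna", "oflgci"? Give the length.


Words: oflgm, oflgd, oflgna, oflgci
  Position 0: all 'o' => match
  Position 1: all 'f' => match
  Position 2: all 'l' => match
  Position 3: all 'g' => match
  Position 4: ('m', 'd', 'n', 'c') => mismatch, stop
LCP = "oflg" (length 4)

4


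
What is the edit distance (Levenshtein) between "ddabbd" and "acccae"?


Computing edit distance: "ddabbd" -> "acccae"
DP table:
           a    c    c    c    a    e
      0    1    2    3    4    5    6
  d   1    1    2    3    4    5    6
  d   2    2    2    3    4    5    6
  a   3    2    3    3    4    4    5
  b   4    3    3    4    4    5    5
  b   5    4    4    4    5    5    6
  d   6    5    5    5    5    6    6
Edit distance = dp[6][6] = 6

6


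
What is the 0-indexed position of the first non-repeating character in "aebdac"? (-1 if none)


Input: aebdac
Character frequencies:
  'a': 2
  'b': 1
  'c': 1
  'd': 1
  'e': 1
Scanning left to right for freq == 1:
  Position 0 ('a'): freq=2, skip
  Position 1 ('e'): unique! => answer = 1

1


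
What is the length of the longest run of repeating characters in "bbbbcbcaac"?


Input: "bbbbcbcaac"
Scanning for longest run:
  Position 1 ('b'): continues run of 'b', length=2
  Position 2 ('b'): continues run of 'b', length=3
  Position 3 ('b'): continues run of 'b', length=4
  Position 4 ('c'): new char, reset run to 1
  Position 5 ('b'): new char, reset run to 1
  Position 6 ('c'): new char, reset run to 1
  Position 7 ('a'): new char, reset run to 1
  Position 8 ('a'): continues run of 'a', length=2
  Position 9 ('c'): new char, reset run to 1
Longest run: 'b' with length 4

4


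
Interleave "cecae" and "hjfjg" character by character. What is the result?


Interleaving "cecae" and "hjfjg":
  Position 0: 'c' from first, 'h' from second => "ch"
  Position 1: 'e' from first, 'j' from second => "ej"
  Position 2: 'c' from first, 'f' from second => "cf"
  Position 3: 'a' from first, 'j' from second => "aj"
  Position 4: 'e' from first, 'g' from second => "eg"
Result: chejcfajeg

chejcfajeg


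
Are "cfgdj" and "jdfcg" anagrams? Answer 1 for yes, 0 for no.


Strings: "cfgdj", "jdfcg"
Sorted first:  cdfgj
Sorted second: cdfgj
Sorted forms match => anagrams

1


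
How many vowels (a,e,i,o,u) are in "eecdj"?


Input: eecdj
Checking each character:
  'e' at position 0: vowel (running total: 1)
  'e' at position 1: vowel (running total: 2)
  'c' at position 2: consonant
  'd' at position 3: consonant
  'j' at position 4: consonant
Total vowels: 2

2


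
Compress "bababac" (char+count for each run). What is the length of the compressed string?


Input: bababac
Runs:
  'b' x 1 => "b1"
  'a' x 1 => "a1"
  'b' x 1 => "b1"
  'a' x 1 => "a1"
  'b' x 1 => "b1"
  'a' x 1 => "a1"
  'c' x 1 => "c1"
Compressed: "b1a1b1a1b1a1c1"
Compressed length: 14

14


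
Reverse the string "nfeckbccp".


Input: nfeckbccp
Reading characters right to left:
  Position 8: 'p'
  Position 7: 'c'
  Position 6: 'c'
  Position 5: 'b'
  Position 4: 'k'
  Position 3: 'c'
  Position 2: 'e'
  Position 1: 'f'
  Position 0: 'n'
Reversed: pccbkcefn

pccbkcefn


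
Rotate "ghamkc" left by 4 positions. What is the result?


Input: "ghamkc", rotate left by 4
First 4 characters: "gham"
Remaining characters: "kc"
Concatenate remaining + first: "kc" + "gham" = "kcgham"

kcgham


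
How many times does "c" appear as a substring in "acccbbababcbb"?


Searching for "c" in "acccbbababcbb"
Scanning each position:
  Position 0: "a" => no
  Position 1: "c" => MATCH
  Position 2: "c" => MATCH
  Position 3: "c" => MATCH
  Position 4: "b" => no
  Position 5: "b" => no
  Position 6: "a" => no
  Position 7: "b" => no
  Position 8: "a" => no
  Position 9: "b" => no
  Position 10: "c" => MATCH
  Position 11: "b" => no
  Position 12: "b" => no
Total occurrences: 4

4


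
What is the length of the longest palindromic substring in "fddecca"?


Input: "fddecca"
Checking substrings for palindromes:
  [1:3] "dd" (len 2) => palindrome
  [4:6] "cc" (len 2) => palindrome
Longest palindromic substring: "dd" with length 2

2


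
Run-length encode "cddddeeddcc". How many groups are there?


Input: cddddeeddcc
Scanning for consecutive runs:
  Group 1: 'c' x 1 (positions 0-0)
  Group 2: 'd' x 4 (positions 1-4)
  Group 3: 'e' x 2 (positions 5-6)
  Group 4: 'd' x 2 (positions 7-8)
  Group 5: 'c' x 2 (positions 9-10)
Total groups: 5

5


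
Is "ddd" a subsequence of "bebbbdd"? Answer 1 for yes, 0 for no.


Check if "ddd" is a subsequence of "bebbbdd"
Greedy scan:
  Position 0 ('b'): no match needed
  Position 1 ('e'): no match needed
  Position 2 ('b'): no match needed
  Position 3 ('b'): no match needed
  Position 4 ('b'): no match needed
  Position 5 ('d'): matches sub[0] = 'd'
  Position 6 ('d'): matches sub[1] = 'd'
Only matched 2/3 characters => not a subsequence

0


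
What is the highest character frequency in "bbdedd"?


Input: bbdedd
Character counts:
  'b': 2
  'd': 3
  'e': 1
Maximum frequency: 3

3


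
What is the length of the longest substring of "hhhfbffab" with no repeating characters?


Input: "hhhfbffab"
Sliding window (track last position of each char):
  Position 0 ('h'): window [0,0] length 1 -- new best
  Position 1 ('h'): repeat (last at 0), move window start to 1
  Position 1 ('h'): window [1,1] length 1
  Position 2 ('h'): repeat (last at 1), move window start to 2
  Position 2 ('h'): window [2,2] length 1
  Position 3 ('f'): window [2,3] length 2 -- new best
  Position 4 ('b'): window [2,4] length 3 -- new best
  Position 5 ('f'): repeat (last at 3), move window start to 4
  Position 5 ('f'): window [4,5] length 2
  Position 6 ('f'): repeat (last at 5), move window start to 6
  Position 6 ('f'): window [6,6] length 1
  Position 7 ('a'): window [6,7] length 2
  Position 8 ('b'): window [6,8] length 3
Longest substring with no repeats: "hfb" with length 3

3


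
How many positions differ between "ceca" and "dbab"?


Comparing "ceca" and "dbab" position by position:
  Position 0: 'c' vs 'd' => DIFFER
  Position 1: 'e' vs 'b' => DIFFER
  Position 2: 'c' vs 'a' => DIFFER
  Position 3: 'a' vs 'b' => DIFFER
Positions that differ: 4

4


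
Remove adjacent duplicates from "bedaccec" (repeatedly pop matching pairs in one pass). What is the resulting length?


Input: bedaccec
Stack-based adjacent duplicate removal:
  Read 'b': push. Stack: b
  Read 'e': push. Stack: be
  Read 'd': push. Stack: bed
  Read 'a': push. Stack: beda
  Read 'c': push. Stack: bedac
  Read 'c': matches stack top 'c' => pop. Stack: beda
  Read 'e': push. Stack: bedae
  Read 'c': push. Stack: bedaec
Final stack: "bedaec" (length 6)

6


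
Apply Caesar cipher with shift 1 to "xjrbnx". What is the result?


Caesar cipher: shift "xjrbnx" by 1
  'x' (pos 23) + 1 = pos 24 = 'y'
  'j' (pos 9) + 1 = pos 10 = 'k'
  'r' (pos 17) + 1 = pos 18 = 's'
  'b' (pos 1) + 1 = pos 2 = 'c'
  'n' (pos 13) + 1 = pos 14 = 'o'
  'x' (pos 23) + 1 = pos 24 = 'y'
Result: ykscoy

ykscoy


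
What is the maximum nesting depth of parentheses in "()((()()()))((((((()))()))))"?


Input: "()((()()()))((((((()))()))))"
Tracking depth:
  Position 0 '(': depth becomes 1
  Position 1 ')': depth becomes 0
  Position 2 '(': depth becomes 1
  Position 3 '(': depth becomes 2
  Position 4 '(': depth becomes 3
  Position 5 ')': depth becomes 2
  Position 6 '(': depth becomes 3
  Position 7 ')': depth becomes 2
  Position 8 '(': depth becomes 3
  Position 9 ')': depth becomes 2
  Position 10 ')': depth becomes 1
  Position 11 ')': depth becomes 0
  Position 12 '(': depth becomes 1
  Position 13 '(': depth becomes 2
  Position 14 '(': depth becomes 3
  Position 15 '(': depth becomes 4
  Position 16 '(': depth becomes 5
  Position 17 '(': depth becomes 6
  Position 18 '(': depth becomes 7
  Position 19 ')': depth becomes 6
  Position 20 ')': depth becomes 5
  Position 21 ')': depth becomes 4
  Position 22 '(': depth becomes 5
  Position 23 ')': depth becomes 4
  Position 24 ')': depth becomes 3
  Position 25 ')': depth becomes 2
  Position 26 ')': depth becomes 1
  Position 27 ')': depth becomes 0
Maximum depth reached: 7

7


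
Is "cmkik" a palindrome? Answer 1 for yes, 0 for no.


Input: cmkik
Reversed: kikmc
  Compare pos 0 ('c') with pos 4 ('k'): MISMATCH
  Compare pos 1 ('m') with pos 3 ('i'): MISMATCH
Result: not a palindrome

0


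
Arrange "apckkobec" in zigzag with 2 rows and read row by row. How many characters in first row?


Zigzag "apckkobec" into 2 rows:
Placing characters:
  'a' => row 0
  'p' => row 1
  'c' => row 0
  'k' => row 1
  'k' => row 0
  'o' => row 1
  'b' => row 0
  'e' => row 1
  'c' => row 0
Rows:
  Row 0: "ackbc"
  Row 1: "pkoe"
First row length: 5

5


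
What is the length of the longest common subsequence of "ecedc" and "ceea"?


LCS of "ecedc" and "ceea"
DP table:
           c    e    e    a
      0    0    0    0    0
  e   0    0    1    1    1
  c   0    1    1    1    1
  e   0    1    2    2    2
  d   0    1    2    2    2
  c   0    1    2    2    2
LCS length = dp[5][4] = 2

2


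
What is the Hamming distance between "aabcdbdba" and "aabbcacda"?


Comparing "aabcdbdba" and "aabbcacda" position by position:
  Position 0: 'a' vs 'a' => same
  Position 1: 'a' vs 'a' => same
  Position 2: 'b' vs 'b' => same
  Position 3: 'c' vs 'b' => differ
  Position 4: 'd' vs 'c' => differ
  Position 5: 'b' vs 'a' => differ
  Position 6: 'd' vs 'c' => differ
  Position 7: 'b' vs 'd' => differ
  Position 8: 'a' vs 'a' => same
Total differences (Hamming distance): 5

5


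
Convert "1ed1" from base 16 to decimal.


Input: "1ed1" in base 16
Positional expansion:
  Digit '1' (value 1) x 16^3 = 4096
  Digit 'e' (value 14) x 16^2 = 3584
  Digit 'd' (value 13) x 16^1 = 208
  Digit '1' (value 1) x 16^0 = 1
Sum = 7889

7889


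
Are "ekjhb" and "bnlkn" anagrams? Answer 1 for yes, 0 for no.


Strings: "ekjhb", "bnlkn"
Sorted first:  behjk
Sorted second: bklnn
Differ at position 1: 'e' vs 'k' => not anagrams

0


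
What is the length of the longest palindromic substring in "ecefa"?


Input: "ecefa"
Checking substrings for palindromes:
  [0:3] "ece" (len 3) => palindrome
Longest palindromic substring: "ece" with length 3

3


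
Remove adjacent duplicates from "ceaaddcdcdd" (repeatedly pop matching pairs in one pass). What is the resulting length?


Input: ceaaddcdcdd
Stack-based adjacent duplicate removal:
  Read 'c': push. Stack: c
  Read 'e': push. Stack: ce
  Read 'a': push. Stack: cea
  Read 'a': matches stack top 'a' => pop. Stack: ce
  Read 'd': push. Stack: ced
  Read 'd': matches stack top 'd' => pop. Stack: ce
  Read 'c': push. Stack: cec
  Read 'd': push. Stack: cecd
  Read 'c': push. Stack: cecdc
  Read 'd': push. Stack: cecdcd
  Read 'd': matches stack top 'd' => pop. Stack: cecdc
Final stack: "cecdc" (length 5)

5


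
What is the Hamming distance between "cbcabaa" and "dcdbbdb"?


Comparing "cbcabaa" and "dcdbbdb" position by position:
  Position 0: 'c' vs 'd' => differ
  Position 1: 'b' vs 'c' => differ
  Position 2: 'c' vs 'd' => differ
  Position 3: 'a' vs 'b' => differ
  Position 4: 'b' vs 'b' => same
  Position 5: 'a' vs 'd' => differ
  Position 6: 'a' vs 'b' => differ
Total differences (Hamming distance): 6

6


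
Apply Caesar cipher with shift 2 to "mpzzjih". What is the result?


Caesar cipher: shift "mpzzjih" by 2
  'm' (pos 12) + 2 = pos 14 = 'o'
  'p' (pos 15) + 2 = pos 17 = 'r'
  'z' (pos 25) + 2 = pos 1 = 'b'
  'z' (pos 25) + 2 = pos 1 = 'b'
  'j' (pos 9) + 2 = pos 11 = 'l'
  'i' (pos 8) + 2 = pos 10 = 'k'
  'h' (pos 7) + 2 = pos 9 = 'j'
Result: orbblkj

orbblkj


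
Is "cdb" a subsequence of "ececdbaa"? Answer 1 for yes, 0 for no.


Check if "cdb" is a subsequence of "ececdbaa"
Greedy scan:
  Position 0 ('e'): no match needed
  Position 1 ('c'): matches sub[0] = 'c'
  Position 2 ('e'): no match needed
  Position 3 ('c'): no match needed
  Position 4 ('d'): matches sub[1] = 'd'
  Position 5 ('b'): matches sub[2] = 'b'
  Position 6 ('a'): no match needed
  Position 7 ('a'): no match needed
All 3 characters matched => is a subsequence

1


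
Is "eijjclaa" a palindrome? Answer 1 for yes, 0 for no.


Input: eijjclaa
Reversed: aalcjjie
  Compare pos 0 ('e') with pos 7 ('a'): MISMATCH
  Compare pos 1 ('i') with pos 6 ('a'): MISMATCH
  Compare pos 2 ('j') with pos 5 ('l'): MISMATCH
  Compare pos 3 ('j') with pos 4 ('c'): MISMATCH
Result: not a palindrome

0


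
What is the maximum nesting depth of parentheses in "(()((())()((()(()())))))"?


Input: "(()((())()((()(()())))))"
Tracking depth:
  Position 0 '(': depth becomes 1
  Position 1 '(': depth becomes 2
  Position 2 ')': depth becomes 1
  Position 3 '(': depth becomes 2
  Position 4 '(': depth becomes 3
  Position 5 '(': depth becomes 4
  Position 6 ')': depth becomes 3
  Position 7 ')': depth becomes 2
  Position 8 '(': depth becomes 3
  Position 9 ')': depth becomes 2
  Position 10 '(': depth becomes 3
  Position 11 '(': depth becomes 4
  Position 12 '(': depth becomes 5
  Position 13 ')': depth becomes 4
  Position 14 '(': depth becomes 5
  Position 15 '(': depth becomes 6
  Position 16 ')': depth becomes 5
  Position 17 '(': depth becomes 6
  Position 18 ')': depth becomes 5
  Position 19 ')': depth becomes 4
  Position 20 ')': depth becomes 3
  Position 21 ')': depth becomes 2
  Position 22 ')': depth becomes 1
  Position 23 ')': depth becomes 0
Maximum depth reached: 6

6


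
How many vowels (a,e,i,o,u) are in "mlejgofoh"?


Input: mlejgofoh
Checking each character:
  'm' at position 0: consonant
  'l' at position 1: consonant
  'e' at position 2: vowel (running total: 1)
  'j' at position 3: consonant
  'g' at position 4: consonant
  'o' at position 5: vowel (running total: 2)
  'f' at position 6: consonant
  'o' at position 7: vowel (running total: 3)
  'h' at position 8: consonant
Total vowels: 3

3


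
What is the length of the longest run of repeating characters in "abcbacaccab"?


Input: "abcbacaccab"
Scanning for longest run:
  Position 1 ('b'): new char, reset run to 1
  Position 2 ('c'): new char, reset run to 1
  Position 3 ('b'): new char, reset run to 1
  Position 4 ('a'): new char, reset run to 1
  Position 5 ('c'): new char, reset run to 1
  Position 6 ('a'): new char, reset run to 1
  Position 7 ('c'): new char, reset run to 1
  Position 8 ('c'): continues run of 'c', length=2
  Position 9 ('a'): new char, reset run to 1
  Position 10 ('b'): new char, reset run to 1
Longest run: 'c' with length 2

2


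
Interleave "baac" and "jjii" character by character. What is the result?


Interleaving "baac" and "jjii":
  Position 0: 'b' from first, 'j' from second => "bj"
  Position 1: 'a' from first, 'j' from second => "aj"
  Position 2: 'a' from first, 'i' from second => "ai"
  Position 3: 'c' from first, 'i' from second => "ci"
Result: bjajaici

bjajaici


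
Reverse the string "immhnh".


Input: immhnh
Reading characters right to left:
  Position 5: 'h'
  Position 4: 'n'
  Position 3: 'h'
  Position 2: 'm'
  Position 1: 'm'
  Position 0: 'i'
Reversed: hnhmmi

hnhmmi


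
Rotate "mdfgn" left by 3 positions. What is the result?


Input: "mdfgn", rotate left by 3
First 3 characters: "mdf"
Remaining characters: "gn"
Concatenate remaining + first: "gn" + "mdf" = "gnmdf"

gnmdf


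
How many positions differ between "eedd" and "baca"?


Comparing "eedd" and "baca" position by position:
  Position 0: 'e' vs 'b' => DIFFER
  Position 1: 'e' vs 'a' => DIFFER
  Position 2: 'd' vs 'c' => DIFFER
  Position 3: 'd' vs 'a' => DIFFER
Positions that differ: 4

4


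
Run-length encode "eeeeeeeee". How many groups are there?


Input: eeeeeeeee
Scanning for consecutive runs:
  Group 1: 'e' x 9 (positions 0-8)
Total groups: 1

1


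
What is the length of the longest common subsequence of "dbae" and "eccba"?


LCS of "dbae" and "eccba"
DP table:
           e    c    c    b    a
      0    0    0    0    0    0
  d   0    0    0    0    0    0
  b   0    0    0    0    1    1
  a   0    0    0    0    1    2
  e   0    1    1    1    1    2
LCS length = dp[4][5] = 2

2


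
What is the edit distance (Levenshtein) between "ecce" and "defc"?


Computing edit distance: "ecce" -> "defc"
DP table:
           d    e    f    c
      0    1    2    3    4
  e   1    1    1    2    3
  c   2    2    2    2    2
  c   3    3    3    3    2
  e   4    4    3    4    3
Edit distance = dp[4][4] = 3

3
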